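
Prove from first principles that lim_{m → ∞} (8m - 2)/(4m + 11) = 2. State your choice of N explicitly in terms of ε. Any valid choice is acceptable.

Suppose ε > 0. For m ≥ 1, |(8m - 2)/(4m + 11) − 2| = |-96|/(4(4m + 11)) = 96/(4(4m + 11)).
Since 4m + 11 ≥ 4m for m ≥ 1, this is ≤ 96/(4·4m) = 6/m.
So |(8m - 2)/(4m + 11) − 2| < ε whenever m > 6/ε.
Take N = 6/ε. If m > N then |(8m - 2)/(4m + 11) − 2| ≤ 6/m < ε.

N = 6/ε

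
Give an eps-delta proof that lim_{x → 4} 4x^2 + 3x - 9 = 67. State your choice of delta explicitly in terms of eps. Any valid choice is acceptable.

Suppose eps > 0. We want delta > 0 such that 0 < |x − 4| < delta implies |(4x^2 + 3x - 9) − 67| < eps.
(4x^2 + 3x - 9) − 67 = 4x^2 + 3x - 76 = (x − 4)(4x + 19).
So |(4x^2 + 3x - 9) − 67| = |x − 4|·|4x + 19|.
Assume first that |x − 4| < 1, so |x| < 5. Then |4x + 19| ≤ 4·5 + 19 = 39.
Hence |(4x^2 + 3x - 9) − 67| ≤ 39|x − 4| < eps provided |x − 4| < eps/39.
Choosing delta = min(1, eps/39) ensures both conditions, hence |(4x^2 + 3x - 9) − 67| < eps.

delta = min(1, eps/39)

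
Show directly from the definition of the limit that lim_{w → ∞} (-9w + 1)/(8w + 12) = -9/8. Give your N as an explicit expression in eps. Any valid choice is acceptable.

N = (29/16)/eps

Let eps > 0. We seek N > 0 such that w > N implies |(-9w + 1)/(8w + 12) + 9/8| < eps.
(-9w + 1)/(8w + 12) + 9/8 = (8(-9w + 1) − (-9)(8w + 12)) / (8(8w + 12)) = 116/(8(8w + 12)).
For w > 0 we have 8w + 12 > 8w, so |(-9w + 1)/(8w + 12) + 9/8| = 116/(8(8w + 12)) < 116/(8·8w) = (29/16)/w.
Thus |(-9w + 1)/(8w + 12) + 9/8| < eps whenever w > (29/16)/eps.
Take N = (29/16)/eps. If w > N then |(-9w + 1)/(8w + 12) + 9/8| < (29/16)/w < eps.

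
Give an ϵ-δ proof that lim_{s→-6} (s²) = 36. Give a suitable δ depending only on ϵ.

δ = min(1, ϵ/13)

Fix ϵ > 0. We seek δ > 0 with 0 < |s + 6| < δ ⇒ |s² − 36| < ϵ.
Factor: s² − 36 = (s + 6)(s - 6), so |s² − 36| = |s + 6|·|s - 6|.
Impose δ ≤ 1 so that |s| < 7; then |s - 6| ≤ 13.
Hence |s² − 36| ≤ 13|s + 6|, which is < ϵ once |s + 6| < ϵ/13.
Take δ = min(1, ϵ/13). If 0 < |s + 6| < δ then both bounds hold and |s² − 36| ≤ 13|s + 6| < 13·(ϵ/13) = ϵ.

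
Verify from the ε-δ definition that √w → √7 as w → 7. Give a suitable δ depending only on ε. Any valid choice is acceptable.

Suppose ε > 0. We want δ > 0 such that 0 < |w − 7| < δ implies |√w − √7| < ε.
Multiplying by the conjugate, |√w − √7| = |w − 7|/(√w + √7).
Restrict δ ≤ 7 so that |w − 7| < 7 forces w > 0, and then √w + √7 > √7.
Hence |√w − √7| < |w − 7|/√7, which is < ε once |w − 7| < √7·ε.
Take δ = min(7, √7·ε). If 0 < |w − 7| < δ then w > 0 and |√w − √7| < |w − 7|/√7 < ε.

δ = min(7, √7·ε)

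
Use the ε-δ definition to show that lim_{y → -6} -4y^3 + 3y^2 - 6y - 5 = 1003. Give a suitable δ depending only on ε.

Let ε > 0. We want δ > 0 such that 0 < |y + 6| < δ implies |(-4y^3 + 3y^2 - 6y - 5) − 1003| < ε.
(-4y^3 + 3y^2 - 6y - 5) − 1003 = -4y^3 + 3y^2 - 6y - 1008 = (y + 6)(-4y^2 + 27y - 168).
So |(-4y^3 + 3y^2 - 6y - 5) − 1003| = |y + 6|·|-4y^2 + 27y - 168|.
Assume first that |y + 6| < 1, so |y| < 7. Then |-4y^2 + 27y - 168| ≤ 4·7^2 + 27·7 + 168 = 553.
Hence |(-4y^3 + 3y^2 - 6y - 5) − 1003| ≤ 553|y + 6| < ε provided |y + 6| < ε/553.
Take δ = min(1, ε/553). Then 0 < |y + 6| < δ gives both |y + 6| < 1 and |y + 6| < ε/553, so |(-4y^3 + 3y^2 - 6y - 5) − 1003| < ε.

δ = min(1, ε/553)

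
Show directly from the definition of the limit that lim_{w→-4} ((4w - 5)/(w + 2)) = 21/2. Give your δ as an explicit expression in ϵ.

Suppose ϵ > 0. We want δ > 0 with 0 < |w + 4| < δ ⇒ |(4w - 5)/(w + 2) − (21/2)| < ϵ.
Combining over a common denominator, (4w - 5)/(w + 2) − (21/2) = [(4w - 5)·(-2) − (-21)·(w + 2)] / [(-2)·(w + 2)] = 13(w + 4) / ((-2)(w + 2)).
So |(4w - 5)/(w + 2) − (21/2)| = 13|w + 4| / (2·|w + 2|).
Require δ ≤ 1, so |w + 2| ≥ |-2| − |w + 4| > 2 − 1 = 1.
Hence |(4w - 5)/(w + 2) − (21/2)| < 13|w + 4|/(2·1) = (13/2)|w + 4|, which is < ϵ once |w + 4| < (2/13)ϵ.
Take δ = min(1, (2/13)ϵ). Then 0 < |w + 4| < δ forces both bounds, so |(4w - 5)/(w + 2) − (21/2)| < ϵ.

δ = min(1, (2/13)ϵ)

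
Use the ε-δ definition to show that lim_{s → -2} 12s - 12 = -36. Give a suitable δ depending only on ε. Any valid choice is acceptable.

Let ε > 0 be given. We need δ > 0 so that 0 < |s + 2| < δ implies |(12s - 12) + 36| < ε.
Since (12s - 12) + 36 = 12(s + 2), we have |(12s - 12) + 36| = 12|s + 2|.
So 12|s + 2| < ε exactly when |s + 2| < ε/12.
Choosing δ = ε/12 gives |(12s - 12) + 36| = 12|s + 2| < ε whenever |s + 2| < δ.

δ = ε/12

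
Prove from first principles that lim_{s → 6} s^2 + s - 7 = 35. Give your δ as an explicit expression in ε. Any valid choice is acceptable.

Fix ε > 0. We want δ > 0 such that 0 < |s − 6| < δ implies |(s^2 + s - 7) − 35| < ε.
(s^2 + s - 7) − 35 = s^2 + s - 42 = (s − 6)(s + 7).
So |(s^2 + s - 7) − 35| = |s − 6|·|s + 7|.
Require δ ≤ 1. Then |s − 6| < 1 gives |s| < 7, and by the triangle inequality |s + 7| ≤ 7 + 7 = 14.
Hence |(s^2 + s - 7) − 35| ≤ 14|s − 6| < ε provided |s − 6| < ε/14.
Choosing δ = min(1, ε/14) ensures both conditions, hence |(s^2 + s - 7) − 35| < ε.

δ = min(1, ε/14)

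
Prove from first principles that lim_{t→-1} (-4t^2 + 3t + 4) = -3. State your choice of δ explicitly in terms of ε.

δ = min(2, ε/19)

Let ε > 0. We want δ > 0 such that 0 < |t + 1| < δ implies |(-4t^2 + 3t + 4) + 3| < ε.
(-4t^2 + 3t + 4) + 3 = -4t^2 + 3t + 7 = (t + 1)(-4t + 7).
So |(-4t^2 + 3t + 4) + 3| = |t + 1|·|-4t + 7|.
Require δ ≤ 2. Then |t + 1| < 2 gives |t| < 3, and by the triangle inequality |-4t + 7| ≤ 4·3 + 7 = 19.
Hence |(-4t^2 + 3t + 4) + 3| ≤ 19|t + 1| < ε provided |t + 1| < ε/19.
Choosing δ = min(2, ε/19) ensures both conditions, hence |(-4t^2 + 3t + 4) + 3| < ε.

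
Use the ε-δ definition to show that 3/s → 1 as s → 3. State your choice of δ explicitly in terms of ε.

Let ε > 0. We seek δ > 0 such that 0 < |s − 3| < δ implies |3/s − 1| < ε.
|3/s − 1| = 3·|3 − s|/(3·|s|) = 3|s − 3|/(3|s|).
Restrict δ ≤ 3/2. Then |s − 3| < 3/2 gives |s| > 3/2, so 3|s| > 9/2.
Then |3/s − 1| < 3|s − 3|/(9/2), which is < ε when |s − 3| < (3/2)ε.
Take δ = min(3/2, (3/2)ε). Then 0 < |s − 3| < δ gives both |s − 3| < 3/2 and |s − 3| < (3/2)ε, so |3/s − 1| < ε.

δ = min(3/2, (3/2)ε)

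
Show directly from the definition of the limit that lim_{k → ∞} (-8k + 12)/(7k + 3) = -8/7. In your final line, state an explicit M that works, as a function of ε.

M = (108/49)/ε

Let ε > 0 be given. For k ≥ 1, |(-8k + 12)/(7k + 3) + 8/7| = |108|/(7(7k + 3)) = 108/(7(7k + 3)).
Since 7k + 3 ≥ 7k for k ≥ 1, this is ≤ 108/(7·7k) = (108/49)/k.
So |(-8k + 12)/(7k + 3) + 8/7| < ε whenever k > (108/49)/ε.
Take M = (108/49)/ε. If k > M then |(-8k + 12)/(7k + 3) + 8/7| ≤ (108/49)/k < ε.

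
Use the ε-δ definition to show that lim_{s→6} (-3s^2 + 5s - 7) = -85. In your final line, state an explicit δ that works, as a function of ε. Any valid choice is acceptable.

Suppose ε > 0. We want δ > 0 such that 0 < |s − 6| < δ implies |(-3s^2 + 5s - 7) + 85| < ε.
(-3s^2 + 5s - 7) + 85 = -3s^2 + 5s + 78 = (s − 6)(-3s - 13).
So |(-3s^2 + 5s - 7) + 85| = |s − 6|·|-3s - 13|.
Assume first that |s − 6| < 1, so |s| < 7. Then |-3s - 13| ≤ 3·7 + 13 = 34.
Hence |(-3s^2 + 5s - 7) + 85| ≤ 34|s − 6| < ε provided |s − 6| < ε/34.
Take δ = min(1, ε/34). Then 0 < |s − 6| < δ gives both |s − 6| < 1 and |s − 6| < ε/34, so |(-3s^2 + 5s - 7) + 85| < ε.

δ = min(1, ε/34)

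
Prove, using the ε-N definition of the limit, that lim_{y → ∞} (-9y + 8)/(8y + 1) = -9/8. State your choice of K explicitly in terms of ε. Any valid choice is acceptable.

Let ε > 0 be given. We seek K > 0 such that y > K implies |(-9y + 8)/(8y + 1) + 9/8| < ε.
(-9y + 8)/(8y + 1) + 9/8 = (8(-9y + 8) − (-9)(8y + 1)) / (8(8y + 1)) = 73/(8(8y + 1)).
For y > 0 we have 8y + 1 > 8y, so |(-9y + 8)/(8y + 1) + 9/8| = 73/(8(8y + 1)) < 73/(8·8y) = (73/64)/y.
Thus |(-9y + 8)/(8y + 1) + 9/8| < ε whenever y > (73/64)/ε.
Take K = (73/64)/ε. If y > K then |(-9y + 8)/(8y + 1) + 9/8| < (73/64)/y < ε.

K = (73/64)/ε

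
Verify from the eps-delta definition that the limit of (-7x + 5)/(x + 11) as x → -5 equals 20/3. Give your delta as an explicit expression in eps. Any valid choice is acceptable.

Let eps > 0 be given. We want delta > 0 with 0 < |x + 5| < delta ⇒ |(-7x + 5)/(x + 11) − (20/3)| < eps.
Combining over a common denominator, (-7x + 5)/(x + 11) − (20/3) = [(-7x + 5)·6 − 40·(x + 11)] / [6·(x + 11)] = -82(x + 5) / (6(x + 11)).
So |(-7x + 5)/(x + 11) − (20/3)| = 82|x + 5| / (6·|x + 11|).
Require delta ≤ 3, so |x + 11| ≥ |6| − |x + 5| > 6 − 3 = 3.
Hence |(-7x + 5)/(x + 11) − (20/3)| < 82|x + 5|/(6·3) = (41/9)|x + 5|, which is < eps once |x + 5| < (9/41)eps.
Take delta = min(3, (9/41)eps). Then 0 < |x + 5| < delta forces both bounds, so |(-7x + 5)/(x + 11) − (20/3)| < eps.

delta = min(3, (9/41)eps)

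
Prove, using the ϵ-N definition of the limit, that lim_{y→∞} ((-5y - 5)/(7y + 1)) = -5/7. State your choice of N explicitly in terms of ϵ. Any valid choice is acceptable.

Fix ϵ > 0. We seek N > 0 such that y > N implies |(-5y - 5)/(7y + 1) + 5/7| < ϵ.
(-5y - 5)/(7y + 1) + 5/7 = (7(-5y - 5) − (-5)(7y + 1)) / (7(7y + 1)) = -30/(7(7y + 1)).
For y > 0 we have 7y + 1 > 7y, so |(-5y - 5)/(7y + 1) + 5/7| = 30/(7(7y + 1)) < 30/(7·7y) = (30/49)/y.
Thus |(-5y - 5)/(7y + 1) + 5/7| < ϵ whenever y > (30/49)/ϵ.
Take N = (30/49)/ϵ. If y > N then |(-5y - 5)/(7y + 1) + 5/7| < (30/49)/y < ϵ.

N = (30/49)/ϵ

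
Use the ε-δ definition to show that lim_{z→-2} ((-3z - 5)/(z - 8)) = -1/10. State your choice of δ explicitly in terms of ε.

δ = min(5, (50/29)ε)

Fix ε > 0. We want δ > 0 with 0 < |z + 2| < δ ⇒ |(-3z - 5)/(z - 8) + 1/10| < ε.
Combining over a common denominator, (-3z - 5)/(z - 8) + 1/10 = [(-3z - 5)·(-10) − 1·(z - 8)] / [(-10)·(z - 8)] = 29(z + 2) / ((-10)(z - 8)).
So |(-3z - 5)/(z - 8) + 1/10| = 29|z + 2| / (10·|z − 8|).
Require δ ≤ 5, so |z − 8| ≥ |-10| − |z + 2| > 10 − 5 = 5.
Hence |(-3z - 5)/(z - 8) + 1/10| < 29|z + 2|/(10·5) = (29/50)|z + 2|, which is < ε once |z + 2| < (50/29)ε.
Take δ = min(5, (50/29)ε). Then 0 < |z + 2| < δ forces both bounds, so |(-3z - 5)/(z - 8) + 1/10| < ε.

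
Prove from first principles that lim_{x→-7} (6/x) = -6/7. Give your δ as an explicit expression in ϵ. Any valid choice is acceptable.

δ = min(7/2, (49/12)ϵ)

Let ϵ > 0 be given. We seek δ > 0 such that 0 < |x + 7| < δ implies |6/x + 6/7| < ϵ.
|6/x + 6/7| = 6·|-7 − x|/(7·|x|) = 6|x + 7|/(7|x|).
Require δ ≤ 7/2 so that |x| > 7 − 7/2 = 7/2, hence 7|x| > 49/2.
Then |6/x + 6/7| < 6|x + 7|/(49/2), which is < ϵ when |x + 7| < (49/12)ϵ.
Take δ = min(7/2, (49/12)ϵ). Then 0 < |x + 7| < δ gives both |x + 7| < 7/2 and |x + 7| < (49/12)ϵ, so |6/x + 6/7| < ϵ.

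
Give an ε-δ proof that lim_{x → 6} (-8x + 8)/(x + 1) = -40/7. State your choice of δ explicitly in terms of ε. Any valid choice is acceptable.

Fix ε > 0. We want δ > 0 with 0 < |x − 6| < δ ⇒ |(-8x + 8)/(x + 1) + 40/7| < ε.
Combining over a common denominator, (-8x + 8)/(x + 1) + 40/7 = [(-8x + 8)·7 − (-40)·(x + 1)] / [7·(x + 1)] = -16(x − 6) / (7(x + 1)).
So |(-8x + 8)/(x + 1) + 40/7| = 16|x − 6| / (7·|x + 1|).
Require δ ≤ 7/2, so |x + 1| ≥ |7| − |x − 6| > 7 − 7/2 = 7/2.
Hence |(-8x + 8)/(x + 1) + 40/7| < 16|x − 6|/(7·(7/2)) = (32/49)|x − 6|, which is < ε once |x − 6| < (49/32)ε.
Take δ = min(7/2, (49/32)ε). Then 0 < |x − 6| < δ forces both bounds, so |(-8x + 8)/(x + 1) + 40/7| < ε.

δ = min(7/2, (49/32)ε)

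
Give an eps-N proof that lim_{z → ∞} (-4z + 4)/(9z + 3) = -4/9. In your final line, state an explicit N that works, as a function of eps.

Let eps > 0. We seek N > 0 such that z > N implies |(-4z + 4)/(9z + 3) + 4/9| < eps.
(-4z + 4)/(9z + 3) + 4/9 = (9(-4z + 4) − (-4)(9z + 3)) / (9(9z + 3)) = 48/(9(9z + 3)).
For z > 0 we have 9z + 3 > 9z, so |(-4z + 4)/(9z + 3) + 4/9| = 48/(9(9z + 3)) < 48/(9·9z) = (16/27)/z.
Thus |(-4z + 4)/(9z + 3) + 4/9| < eps whenever z > (16/27)/eps.
Take N = (16/27)/eps. If z > N then |(-4z + 4)/(9z + 3) + 4/9| < (16/27)/z < eps.

N = (16/27)/eps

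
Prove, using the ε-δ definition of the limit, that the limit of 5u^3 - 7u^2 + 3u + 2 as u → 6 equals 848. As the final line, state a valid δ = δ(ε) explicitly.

Let ε > 0. We want δ > 0 such that 0 < |u − 6| < δ implies |(5u^3 - 7u^2 + 3u + 2) − 848| < ε.
(5u^3 - 7u^2 + 3u + 2) − 848 = 5u^3 - 7u^2 + 3u - 846 = (u − 6)(5u^2 + 23u + 141).
So |(5u^3 - 7u^2 + 3u + 2) − 848| = |u − 6|·|5u^2 + 23u + 141|.
Assume first that |u − 6| < 1, so |u| < 7. Then |5u^2 + 23u + 141| ≤ 5·7^2 + 23·7 + 141 = 547.
Hence |(5u^3 - 7u^2 + 3u + 2) − 848| ≤ 547|u − 6| < ε provided |u − 6| < ε/547.
Choosing δ = min(1, ε/547) ensures both conditions, hence |(5u^3 - 7u^2 + 3u + 2) − 848| < ε.

δ = min(1, ε/547)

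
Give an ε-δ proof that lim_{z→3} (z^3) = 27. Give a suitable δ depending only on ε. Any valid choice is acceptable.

Suppose ε > 0. We seek δ > 0 with 0 < |z − 3| < δ ⇒ |z^3 − 27| < ε.
Factor: z^3 − 27 = (z − 3)(z^2 + 3z + 9), so |z^3 − 27| = |z − 3|·|z^2 + 3z + 9|.
Restrict δ ≤ 1. Then |z − 3| < 1 gives |z| < 4, so by the triangle inequality |z^2 + 3z + 9| ≤ 4^2 + 3·4 + 9 = 37.
Hence |z^3 − 27| ≤ 37|z − 3|, which is < ε once |z − 3| < ε/37.
Take δ = min(1, ε/37). If 0 < |z − 3| < δ then both bounds hold and |z^3 − 27| ≤ 37|z − 3| < 37·(ε/37) = ε.

δ = min(1, ε/37)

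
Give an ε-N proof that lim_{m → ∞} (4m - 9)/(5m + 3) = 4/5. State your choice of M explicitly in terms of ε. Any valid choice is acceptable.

M = (57/25)/ε

Let ε > 0 be given. For m ≥ 1, |(4m - 9)/(5m + 3) − (4/5)| = |-57|/(5(5m + 3)) = 57/(5(5m + 3)).
Since 5m + 3 ≥ 5m for m ≥ 1, this is ≤ 57/(5·5m) = (57/25)/m.
So |(4m - 9)/(5m + 3) − (4/5)| < ε whenever m > (57/25)/ε.
Take M = (57/25)/ε. If m > M then |(4m - 9)/(5m + 3) − (4/5)| ≤ (57/25)/m < ε.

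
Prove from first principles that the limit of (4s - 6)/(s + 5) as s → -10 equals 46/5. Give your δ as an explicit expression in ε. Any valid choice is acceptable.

δ = min(5/2, (25/52)ε)

Suppose ε > 0. We want δ > 0 with 0 < |s + 10| < δ ⇒ |(4s - 6)/(s + 5) − (46/5)| < ε.
Combining over a common denominator, (4s - 6)/(s + 5) − (46/5) = [(4s - 6)·(-5) − (-46)·(s + 5)] / [(-5)·(s + 5)] = 26(s + 10) / ((-5)(s + 5)).
So |(4s - 6)/(s + 5) − (46/5)| = 26|s + 10| / (5·|s + 5|).
Restrict δ ≤ 5/2. Then |s + 10| < 5/2 gives |s + 5| = |(s + 10) + (-5)| ≥ 5 − 5/2 = 5/2.
Hence |(4s - 6)/(s + 5) − (46/5)| < 26|s + 10|/(5·(5/2)) = (52/25)|s + 10|, which is < ε once |s + 10| < (25/52)ε.
Take δ = min(5/2, (25/52)ε). Then 0 < |s + 10| < δ forces both bounds, so |(4s - 6)/(s + 5) − (46/5)| < ε.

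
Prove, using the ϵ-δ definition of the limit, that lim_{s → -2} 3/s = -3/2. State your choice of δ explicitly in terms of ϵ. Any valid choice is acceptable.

δ = min(1, (2/3)ϵ)

Let ϵ > 0 be given. We seek δ > 0 such that 0 < |s + 2| < δ implies |3/s + 3/2| < ϵ.
|3/s + 3/2| = 3·|-2 − s|/(2·|s|) = 3|s + 2|/(2|s|).
Restrict δ ≤ 1. Then |s + 2| < 1 gives |s| > 1, so 2|s| > 2.
Then |3/s + 3/2| < 3|s + 2|/2, which is < ϵ when |s + 2| < (2/3)ϵ.
Take δ = min(1, (2/3)ϵ). Then 0 < |s + 2| < δ gives both |s + 2| < 1 and |s + 2| < (2/3)ϵ, so |3/s + 3/2| < ϵ.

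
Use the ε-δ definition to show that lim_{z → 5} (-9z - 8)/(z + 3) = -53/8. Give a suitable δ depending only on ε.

δ = min(4, (32/19)ε)

Let ε > 0 be given. We want δ > 0 with 0 < |z − 5| < δ ⇒ |(-9z - 8)/(z + 3) + 53/8| < ε.
Combining over a common denominator, (-9z - 8)/(z + 3) + 53/8 = [(-9z - 8)·8 − (-53)·(z + 3)] / [8·(z + 3)] = -19(z − 5) / (8(z + 3)).
So |(-9z - 8)/(z + 3) + 53/8| = 19|z − 5| / (8·|z + 3|).
Require δ ≤ 4, so |z + 3| ≥ |8| − |z − 5| > 8 − 4 = 4.
Hence |(-9z - 8)/(z + 3) + 53/8| < 19|z − 5|/(8·4) = (19/32)|z − 5|, which is < ε once |z − 5| < (32/19)ε.
Take δ = min(4, (32/19)ε). Then 0 < |z − 5| < δ forces both bounds, so |(-9z - 8)/(z + 3) + 53/8| < ε.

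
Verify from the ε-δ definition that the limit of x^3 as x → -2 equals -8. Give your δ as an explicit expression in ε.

Let ε > 0. We seek δ > 0 with 0 < |x + 2| < δ ⇒ |x^3 + 8| < ε.
Factor: x^3 + 8 = (x + 2)(x^2 - 2x + 4), so |x^3 + 8| = |x + 2|·|x^2 - 2x + 4|.
Impose δ ≤ 1 so that |x| < 3; then |x^2 - 2x + 4| ≤ 19.
Hence |x^3 + 8| ≤ 19|x + 2|, which is < ε once |x + 2| < ε/19.
Take δ = min(1, ε/19). If 0 < |x + 2| < δ then both bounds hold and |x^3 + 8| ≤ 19|x + 2| < 19·(ε/19) = ε.

δ = min(1, ε/19)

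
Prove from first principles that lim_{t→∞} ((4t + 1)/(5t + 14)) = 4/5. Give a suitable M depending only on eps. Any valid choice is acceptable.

Let eps > 0 be given. We seek M > 0 such that t > M implies |(4t + 1)/(5t + 14) − (4/5)| < eps.
(4t + 1)/(5t + 14) − (4/5) = (5(4t + 1) − 4(5t + 14)) / (5(5t + 14)) = -51/(5(5t + 14)).
For t > 0 we have 5t + 14 > 5t, so |(4t + 1)/(5t + 14) − (4/5)| = 51/(5(5t + 14)) < 51/(5·5t) = (51/25)/t.
Thus |(4t + 1)/(5t + 14) − (4/5)| < eps whenever t > (51/25)/eps.
Take M = (51/25)/eps. If t > M then |(4t + 1)/(5t + 14) − (4/5)| < (51/25)/t < eps.

M = (51/25)/eps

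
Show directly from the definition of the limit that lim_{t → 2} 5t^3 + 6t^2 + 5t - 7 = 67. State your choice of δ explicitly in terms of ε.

Fix ε > 0. We want δ > 0 such that 0 < |t − 2| < δ implies |(5t^3 + 6t^2 + 5t - 7) − 67| < ε.
(5t^3 + 6t^2 + 5t - 7) − 67 = 5t^3 + 6t^2 + 5t - 74 = (t − 2)(5t^2 + 16t + 37).
So |(5t^3 + 6t^2 + 5t - 7) − 67| = |t − 2|·|5t^2 + 16t + 37|.
Assume first that |t − 2| < 1, so |t| < 3. Then |5t^2 + 16t + 37| ≤ 5·3^2 + 16·3 + 37 = 130.
Hence |(5t^3 + 6t^2 + 5t - 7) − 67| ≤ 130|t − 2| < ε provided |t − 2| < ε/130.
Take δ = min(1, ε/130). Then 0 < |t − 2| < δ gives both |t − 2| < 1 and |t − 2| < ε/130, so |(5t^3 + 6t^2 + 5t - 7) − 67| < ε.

δ = min(1, ε/130)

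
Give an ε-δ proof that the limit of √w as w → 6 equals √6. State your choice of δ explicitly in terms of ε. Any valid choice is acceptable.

δ = min(6, √6·ε)

Let ε > 0 be given. We want δ > 0 such that 0 < |w − 6| < δ implies |√w − √6| < ε.
Rationalise: √w − √6 = (w − 6)/(√w + √6), so |√w − √6| = |w − 6|/(√w + √6).
Restrict δ ≤ 6 so that |w − 6| < 6 forces w > 0, and then √w + √6 > √6.
Hence |√w − √6| < |w − 6|/√6, which is < ε once |w − 6| < √6·ε.
Take δ = min(6, √6·ε). If 0 < |w − 6| < δ then w > 0 and |√w − √6| < |w − 6|/√6 < ε.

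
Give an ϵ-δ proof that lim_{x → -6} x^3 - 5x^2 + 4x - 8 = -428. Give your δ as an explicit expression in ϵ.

δ = min(1, ϵ/196)

Let ϵ > 0 be given. We want δ > 0 such that 0 < |x + 6| < δ implies |(x^3 - 5x^2 + 4x - 8) + 428| < ϵ.
(x^3 - 5x^2 + 4x - 8) + 428 = x^3 - 5x^2 + 4x + 420 = (x + 6)(x^2 - 11x + 70).
So |(x^3 - 5x^2 + 4x - 8) + 428| = |x + 6|·|x^2 - 11x + 70|.
Require δ ≤ 1. Then |x + 6| < 1 gives |x| < 7, and by the triangle inequality |x^2 - 11x + 70| ≤ 7^2 + 11·7 + 70 = 196.
Hence |(x^3 - 5x^2 + 4x - 8) + 428| ≤ 196|x + 6| < ϵ provided |x + 6| < ϵ/196.
Choosing δ = min(1, ϵ/196) ensures both conditions, hence |(x^3 - 5x^2 + 4x - 8) + 428| < ϵ.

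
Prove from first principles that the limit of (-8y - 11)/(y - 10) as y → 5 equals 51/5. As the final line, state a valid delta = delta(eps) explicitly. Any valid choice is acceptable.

Suppose eps > 0. We want delta > 0 with 0 < |y − 5| < delta ⇒ |(-8y - 11)/(y - 10) − (51/5)| < eps.
Combining over a common denominator, (-8y - 11)/(y - 10) − (51/5) = [(-8y - 11)·(-5) − (-51)·(y - 10)] / [(-5)·(y - 10)] = 91(y − 5) / ((-5)(y - 10)).
So |(-8y - 11)/(y - 10) − (51/5)| = 91|y − 5| / (5·|y − 10|).
Restrict delta ≤ 5/2. Then |y − 5| < 5/2 gives |y − 10| = |(y − 5) + (-5)| ≥ 5 − 5/2 = 5/2.
Hence |(-8y - 11)/(y - 10) − (51/5)| < 91|y − 5|/(5·(5/2)) = (182/25)|y − 5|, which is < eps once |y − 5| < (25/182)eps.
Take delta = min(5/2, (25/182)eps). Then 0 < |y − 5| < delta forces both bounds, so |(-8y - 11)/(y - 10) − (51/5)| < eps.

delta = min(5/2, (25/182)eps)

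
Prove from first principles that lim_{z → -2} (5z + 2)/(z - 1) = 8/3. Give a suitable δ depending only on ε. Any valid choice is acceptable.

δ = min(3/2, (9/14)ε)

Suppose ε > 0. We want δ > 0 with 0 < |z + 2| < δ ⇒ |(5z + 2)/(z - 1) − (8/3)| < ε.
Combining over a common denominator, (5z + 2)/(z - 1) − (8/3) = [(5z + 2)·(-3) − (-8)·(z - 1)] / [(-3)·(z - 1)] = -7(z + 2) / ((-3)(z - 1)).
So |(5z + 2)/(z - 1) − (8/3)| = 7|z + 2| / (3·|z − 1|).
Restrict δ ≤ 3/2. Then |z + 2| < 3/2 gives |z − 1| = |(z + 2) + (-3)| ≥ 3 − 3/2 = 3/2.
Hence |(5z + 2)/(z - 1) − (8/3)| < 7|z + 2|/(3·(3/2)) = (14/9)|z + 2|, which is < ε once |z + 2| < (9/14)ε.
Take δ = min(3/2, (9/14)ε). Then 0 < |z + 2| < δ forces both bounds, so |(5z + 2)/(z - 1) − (8/3)| < ε.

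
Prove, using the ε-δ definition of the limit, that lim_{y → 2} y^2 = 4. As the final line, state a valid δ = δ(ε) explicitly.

Let ε > 0. We seek δ > 0 with 0 < |y − 2| < δ ⇒ |y^2 − 4| < ε.
Factor: y^2 − 4 = (y − 2)(y + 2), so |y^2 − 4| = |y − 2|·|y + 2|.
Restrict δ ≤ 1. Then |y − 2| < 1 gives |y| < 3, so by the triangle inequality |y + 2| ≤ 3 + 2 = 5.
Hence |y^2 − 4| ≤ 5|y − 2|, which is < ε once |y − 2| < ε/5.
Take δ = min(1, ε/5). If 0 < |y − 2| < δ then both bounds hold and |y^2 − 4| ≤ 5|y − 2| < 5·(ε/5) = ε.

δ = min(1, ε/5)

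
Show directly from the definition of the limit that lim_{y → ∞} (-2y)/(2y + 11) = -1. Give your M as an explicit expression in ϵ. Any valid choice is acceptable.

Let ϵ > 0 be given. We seek M > 0 such that y > M implies |(-2y)/(2y + 11) + 1| < ϵ.
(-2y)/(2y + 11) + 1 = (2(-2y) − (-2)(2y + 11)) / (2(2y + 11)) = 22/(2(2y + 11)).
For y > 0 we have 2y + 11 > 2y, so |(-2y)/(2y + 11) + 1| = 22/(2(2y + 11)) < 22/(2·2y) = (11/2)/y.
Thus |(-2y)/(2y + 11) + 1| < ϵ whenever y > (11/2)/ϵ.
Take M = (11/2)/ϵ. If y > M then |(-2y)/(2y + 11) + 1| < (11/2)/y < ϵ.

M = (11/2)/ϵ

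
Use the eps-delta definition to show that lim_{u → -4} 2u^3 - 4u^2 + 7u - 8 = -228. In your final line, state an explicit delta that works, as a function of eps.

Let eps > 0 be given. We want delta > 0 such that 0 < |u + 4| < delta implies |(2u^3 - 4u^2 + 7u - 8) + 228| < eps.
(2u^3 - 4u^2 + 7u - 8) + 228 = 2u^3 - 4u^2 + 7u + 220 = (u + 4)(2u^2 - 12u + 55).
So |(2u^3 - 4u^2 + 7u - 8) + 228| = |u + 4|·|2u^2 - 12u + 55|.
Require delta ≤ 1. Then |u + 4| < 1 gives |u| < 5, and by the triangle inequality |2u^2 - 12u + 55| ≤ 2·5^2 + 12·5 + 55 = 165.
Hence |(2u^3 - 4u^2 + 7u - 8) + 228| ≤ 165|u + 4| < eps provided |u + 4| < eps/165.
Choosing delta = min(1, eps/165) ensures both conditions, hence |(2u^3 - 4u^2 + 7u - 8) + 228| < eps.

delta = min(1, eps/165)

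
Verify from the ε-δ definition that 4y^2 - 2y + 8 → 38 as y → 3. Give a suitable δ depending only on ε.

δ = min(1, ε/26)

Let ε > 0 be given. We want δ > 0 such that 0 < |y − 3| < δ implies |(4y^2 - 2y + 8) − 38| < ε.
(4y^2 - 2y + 8) − 38 = 4y^2 - 2y - 30 = (y − 3)(4y + 10).
So |(4y^2 - 2y + 8) − 38| = |y − 3|·|4y + 10|.
Require δ ≤ 1. Then |y − 3| < 1 gives |y| < 4, and by the triangle inequality |4y + 10| ≤ 4·4 + 10 = 26.
Hence |(4y^2 - 2y + 8) − 38| ≤ 26|y − 3| < ε provided |y − 3| < ε/26.
Choosing δ = min(1, ε/26) ensures both conditions, hence |(4y^2 - 2y + 8) − 38| < ε.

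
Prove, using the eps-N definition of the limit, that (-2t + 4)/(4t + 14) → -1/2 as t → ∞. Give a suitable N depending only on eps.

N = (11/4)/eps

Fix eps > 0. We seek N > 0 such that t > N implies |(-2t + 4)/(4t + 14) + 1/2| < eps.
(-2t + 4)/(4t + 14) + 1/2 = (4(-2t + 4) − (-2)(4t + 14)) / (4(4t + 14)) = 44/(4(4t + 14)).
For t > 0 we have 4t + 14 > 4t, so |(-2t + 4)/(4t + 14) + 1/2| = 44/(4(4t + 14)) < 44/(4·4t) = (11/4)/t.
Thus |(-2t + 4)/(4t + 14) + 1/2| < eps whenever t > (11/4)/eps.
Take N = (11/4)/eps. If t > N then |(-2t + 4)/(4t + 14) + 1/2| < (11/4)/t < eps.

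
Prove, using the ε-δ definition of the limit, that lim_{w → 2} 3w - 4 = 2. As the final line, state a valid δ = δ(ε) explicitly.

δ = ε/3

Suppose ε > 0. We need δ > 0 so that 0 < |w − 2| < δ implies |(3w - 4) − 2| < ε.
Since (3w - 4) − 2 = 3(w − 2), we have |(3w - 4) − 2| = 3|w − 2|.
Thus it suffices that |w − 2| < ε/3.
Choosing δ = ε/3 gives |(3w - 4) − 2| = 3|w − 2| < ε whenever |w − 2| < δ.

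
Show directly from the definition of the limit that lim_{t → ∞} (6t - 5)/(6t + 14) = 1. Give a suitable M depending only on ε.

M = (19/6)/ε

Suppose ε > 0. We seek M > 0 such that t > M implies |(6t - 5)/(6t + 14) − 1| < ε.
(6t - 5)/(6t + 14) − 1 = (6(6t - 5) − 6(6t + 14)) / (6(6t + 14)) = -114/(6(6t + 14)).
For t > 0 we have 6t + 14 > 6t, so |(6t - 5)/(6t + 14) − 1| = 114/(6(6t + 14)) < 114/(6·6t) = (19/6)/t.
Thus |(6t - 5)/(6t + 14) − 1| < ε whenever t > (19/6)/ε.
Take M = (19/6)/ε. If t > M then |(6t - 5)/(6t + 14) − 1| < (19/6)/t < ε.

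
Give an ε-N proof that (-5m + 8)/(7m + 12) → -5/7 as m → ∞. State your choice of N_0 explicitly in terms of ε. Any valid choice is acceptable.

N_0 = (116/49)/ε

Fix ε > 0. For m ≥ 1, |(-5m + 8)/(7m + 12) + 5/7| = |116|/(7(7m + 12)) = 116/(7(7m + 12)).
Since 7m + 12 ≥ 7m for m ≥ 1, this is ≤ 116/(7·7m) = (116/49)/m.
So |(-5m + 8)/(7m + 12) + 5/7| < ε whenever m > (116/49)/ε.
Take N_0 = (116/49)/ε. If m > N_0 then |(-5m + 8)/(7m + 12) + 5/7| ≤ (116/49)/m < ε.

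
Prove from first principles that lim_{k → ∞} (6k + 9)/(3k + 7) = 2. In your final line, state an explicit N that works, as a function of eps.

Let eps > 0 be given. For k ≥ 1, |(6k + 9)/(3k + 7) − 2| = |-15|/(3(3k + 7)) = 15/(3(3k + 7)).
Since 3k + 7 ≥ 3k for k ≥ 1, this is ≤ 15/(3·3k) = (5/3)/k.
So |(6k + 9)/(3k + 7) − 2| < eps whenever k > (5/3)/eps.
Take N = (5/3)/eps. If k > N then |(6k + 9)/(3k + 7) − 2| ≤ (5/3)/k < eps.

N = (5/3)/eps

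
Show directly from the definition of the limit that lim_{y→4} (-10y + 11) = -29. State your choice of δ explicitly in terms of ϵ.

δ = ϵ/10

Suppose ϵ > 0. We need δ > 0 so that 0 < |y − 4| < δ implies |(-10y + 11) + 29| < ϵ.
Since (-10y + 11) + 29 = -10(y − 4), we have |(-10y + 11) + 29| = 10|y − 4|.
So 10|y − 4| < ϵ exactly when |y − 4| < ϵ/10.
Choosing δ = ϵ/10 gives |(-10y + 11) + 29| = 10|y − 4| < ϵ whenever |y − 4| < δ.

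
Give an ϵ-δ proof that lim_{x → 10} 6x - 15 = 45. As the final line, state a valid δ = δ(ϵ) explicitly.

δ = ϵ/6

Let ϵ > 0 be given. We need δ > 0 so that 0 < |x − 10| < δ implies |(6x - 15) − 45| < ϵ.
Since (6x - 15) − 45 = 6(x − 10), we have |(6x - 15) − 45| = 6|x − 10|.
Thus it suffices that |x − 10| < ϵ/6.
Choosing δ = ϵ/6 gives |(6x - 15) − 45| = 6|x − 10| < ϵ whenever |x − 10| < δ.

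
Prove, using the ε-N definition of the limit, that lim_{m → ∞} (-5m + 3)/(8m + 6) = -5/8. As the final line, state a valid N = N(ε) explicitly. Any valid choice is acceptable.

N = (27/32)/ε

Suppose ε > 0. For m ≥ 1, |(-5m + 3)/(8m + 6) + 5/8| = |54|/(8(8m + 6)) = 54/(8(8m + 6)).
Since 8m + 6 ≥ 8m for m ≥ 1, this is ≤ 54/(8·8m) = (27/32)/m.
So |(-5m + 3)/(8m + 6) + 5/8| < ε whenever m > (27/32)/ε.
Take N = (27/32)/ε. If m > N then |(-5m + 3)/(8m + 6) + 5/8| ≤ (27/32)/m < ε.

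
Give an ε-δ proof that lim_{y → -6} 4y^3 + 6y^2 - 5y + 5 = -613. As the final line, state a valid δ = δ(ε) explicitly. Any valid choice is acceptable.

Suppose ε > 0. We want δ > 0 such that 0 < |y + 6| < δ implies |(4y^3 + 6y^2 - 5y + 5) + 613| < ε.
(4y^3 + 6y^2 - 5y + 5) + 613 = 4y^3 + 6y^2 - 5y + 618 = (y + 6)(4y^2 - 18y + 103).
So |(4y^3 + 6y^2 - 5y + 5) + 613| = |y + 6|·|4y^2 - 18y + 103|.
Assume first that |y + 6| < 1, so |y| < 7. Then |4y^2 - 18y + 103| ≤ 4·7^2 + 18·7 + 103 = 425.
Hence |(4y^3 + 6y^2 - 5y + 5) + 613| ≤ 425|y + 6| < ε provided |y + 6| < ε/425.
Choosing δ = min(1, ε/425) ensures both conditions, hence |(4y^3 + 6y^2 - 5y + 5) + 613| < ε.

δ = min(1, ε/425)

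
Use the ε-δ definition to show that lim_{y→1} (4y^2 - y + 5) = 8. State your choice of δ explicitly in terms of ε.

δ = min(1, ε/11)

Let ε > 0. We want δ > 0 such that 0 < |y − 1| < δ implies |(4y^2 - y + 5) − 8| < ε.
(4y^2 - y + 5) − 8 = 4y^2 - y - 3 = (y − 1)(4y + 3).
So |(4y^2 - y + 5) − 8| = |y − 1|·|4y + 3|.
Assume first that |y − 1| < 1, so |y| < 2. Then |4y + 3| ≤ 4·2 + 3 = 11.
Hence |(4y^2 - y + 5) − 8| ≤ 11|y − 1| < ε provided |y − 1| < ε/11.
Take δ = min(1, ε/11). Then 0 < |y − 1| < δ gives both |y − 1| < 1 and |y − 1| < ε/11, so |(4y^2 - y + 5) − 8| < ε.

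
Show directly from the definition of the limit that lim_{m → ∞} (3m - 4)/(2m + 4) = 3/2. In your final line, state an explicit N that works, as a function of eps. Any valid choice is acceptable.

Suppose eps > 0. For m ≥ 1, |(3m - 4)/(2m + 4) − (3/2)| = |-20|/(2(2m + 4)) = 20/(2(2m + 4)).
Since 2m + 4 ≥ 2m for m ≥ 1, this is ≤ 20/(2·2m) = 5/m.
So |(3m - 4)/(2m + 4) − (3/2)| < eps whenever m > 5/eps.
Take N = 5/eps. If m > N then |(3m - 4)/(2m + 4) − (3/2)| ≤ 5/m < eps.

N = 5/eps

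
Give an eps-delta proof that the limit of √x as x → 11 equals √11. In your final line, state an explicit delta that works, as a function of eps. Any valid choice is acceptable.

Let eps > 0 be given. We want delta > 0 such that 0 < |x − 11| < delta implies |√x − √11| < eps.
Multiplying by the conjugate, |√x − √11| = |x − 11|/(√x + √11).
Restrict delta ≤ 11 so that |x − 11| < 11 forces x > 0, and then √x + √11 > √11.
Hence |√x − √11| < |x − 11|/√11, which is < eps once |x − 11| < √11·eps.
Take delta = min(11, √11·eps). If 0 < |x − 11| < delta then x > 0 and |√x − √11| < |x − 11|/√11 < eps.

delta = min(11, √11·eps)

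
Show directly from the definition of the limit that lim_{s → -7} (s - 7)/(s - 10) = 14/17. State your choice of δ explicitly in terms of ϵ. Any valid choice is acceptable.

Let ϵ > 0. We want δ > 0 with 0 < |s + 7| < δ ⇒ |(s - 7)/(s - 10) − (14/17)| < ϵ.
Combining over a common denominator, (s - 7)/(s - 10) − (14/17) = [(s - 7)·(-17) − (-14)·(s - 10)] / [(-17)·(s - 10)] = -3(s + 7) / ((-17)(s - 10)).
So |(s - 7)/(s - 10) − (14/17)| = 3|s + 7| / (17·|s − 10|).
Restrict δ ≤ 17/2. Then |s + 7| < 17/2 gives |s − 10| = |(s + 7) + (-17)| ≥ 17 − 17/2 = 17/2.
Hence |(s - 7)/(s - 10) − (14/17)| < 3|s + 7|/(17·(17/2)) = (6/289)|s + 7|, which is < ϵ once |s + 7| < (289/6)ϵ.
Take δ = min(17/2, (289/6)ϵ). Then 0 < |s + 7| < δ forces both bounds, so |(s - 7)/(s - 10) − (14/17)| < ϵ.

δ = min(17/2, (289/6)ϵ)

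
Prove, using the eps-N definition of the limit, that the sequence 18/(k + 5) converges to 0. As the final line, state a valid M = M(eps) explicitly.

Let eps > 0. For k ≥ 1, |18/(k + 5) − 0| = 18/(k + 5) ≤ 18/k.
We need 18/k < eps, i.e. k > 18/eps.
Take M = 18/eps. If k > M then |18/(k + 5)| ≤ 18/k < eps.

M = 18/eps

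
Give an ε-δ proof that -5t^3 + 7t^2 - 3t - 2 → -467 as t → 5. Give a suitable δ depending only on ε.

Let ε > 0. We want δ > 0 such that 0 < |t − 5| < δ implies |(-5t^3 + 7t^2 - 3t - 2) + 467| < ε.
(-5t^3 + 7t^2 - 3t - 2) + 467 = -5t^3 + 7t^2 - 3t + 465 = (t − 5)(-5t^2 - 18t - 93).
So |(-5t^3 + 7t^2 - 3t - 2) + 467| = |t − 5|·|-5t^2 - 18t - 93|.
Assume first that |t − 5| < 2, so |t| < 7. Then |-5t^2 - 18t - 93| ≤ 5·7^2 + 18·7 + 93 = 464.
Hence |(-5t^3 + 7t^2 - 3t - 2) + 467| ≤ 464|t − 5| < ε provided |t − 5| < ε/464.
Take δ = min(2, ε/464). Then 0 < |t − 5| < δ gives both |t − 5| < 2 and |t − 5| < ε/464, so |(-5t^3 + 7t^2 - 3t - 2) + 467| < ε.

δ = min(2, ε/464)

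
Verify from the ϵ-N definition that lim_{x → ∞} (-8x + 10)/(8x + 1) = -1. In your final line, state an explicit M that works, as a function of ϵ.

Let ϵ > 0. We seek M > 0 such that x > M implies |(-8x + 10)/(8x + 1) + 1| < ϵ.
(-8x + 10)/(8x + 1) + 1 = (8(-8x + 10) − (-8)(8x + 1)) / (8(8x + 1)) = 88/(8(8x + 1)).
For x > 0 we have 8x + 1 > 8x, so |(-8x + 10)/(8x + 1) + 1| = 88/(8(8x + 1)) < 88/(8·8x) = (11/8)/x.
Thus |(-8x + 10)/(8x + 1) + 1| < ϵ whenever x > (11/8)/ϵ.
Take M = (11/8)/ϵ. If x > M then |(-8x + 10)/(8x + 1) + 1| < (11/8)/x < ϵ.

M = (11/8)/ϵ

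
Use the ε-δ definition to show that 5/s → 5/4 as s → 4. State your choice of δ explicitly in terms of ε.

δ = min(2, (8/5)ε)

Suppose ε > 0. We seek δ > 0 such that 0 < |s − 4| < δ implies |5/s − (5/4)| < ε.
|5/s − (5/4)| = 5·|4 − s|/(4·|s|) = 5|s − 4|/(4|s|).
Require δ ≤ 2 so that |s| > 4 − 2 = 2, hence 4|s| > 8.
Then |5/s − (5/4)| < 5|s − 4|/8, which is < ε when |s − 4| < (8/5)ε.
Take δ = min(2, (8/5)ε). Then 0 < |s − 4| < δ gives both |s − 4| < 2 and |s − 4| < (8/5)ε, so |5/s − (5/4)| < ε.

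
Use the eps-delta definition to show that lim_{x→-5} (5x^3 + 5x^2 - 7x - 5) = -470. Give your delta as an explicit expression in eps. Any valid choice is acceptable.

delta = min(1, eps/393)

Fix eps > 0. We want delta > 0 such that 0 < |x + 5| < delta implies |(5x^3 + 5x^2 - 7x - 5) + 470| < eps.
(5x^3 + 5x^2 - 7x - 5) + 470 = 5x^3 + 5x^2 - 7x + 465 = (x + 5)(5x^2 - 20x + 93).
So |(5x^3 + 5x^2 - 7x - 5) + 470| = |x + 5|·|5x^2 - 20x + 93|.
Require delta ≤ 1. Then |x + 5| < 1 gives |x| < 6, and by the triangle inequality |5x^2 - 20x + 93| ≤ 5·6^2 + 20·6 + 93 = 393.
Hence |(5x^3 + 5x^2 - 7x - 5) + 470| ≤ 393|x + 5| < eps provided |x + 5| < eps/393.
Take delta = min(1, eps/393). Then 0 < |x + 5| < delta gives both |x + 5| < 1 and |x + 5| < eps/393, so |(5x^3 + 5x^2 - 7x - 5) + 470| < eps.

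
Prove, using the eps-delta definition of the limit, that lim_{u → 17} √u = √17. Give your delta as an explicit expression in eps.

Suppose eps > 0. We want delta > 0 such that 0 < |u − 17| < delta implies |√u − √17| < eps.
Multiplying by the conjugate, |√u − √17| = |u − 17|/(√u + √17).
Restrict delta ≤ 17 so that |u − 17| < 17 forces u > 0, and then √u + √17 > √17.
Hence |√u − √17| < |u − 17|/√17, which is < eps once |u − 17| < √17·eps.
Take delta = min(17, √17·eps). If 0 < |u − 17| < delta then u > 0 and |√u − √17| < |u − 17|/√17 < eps.

delta = min(17, √17·eps)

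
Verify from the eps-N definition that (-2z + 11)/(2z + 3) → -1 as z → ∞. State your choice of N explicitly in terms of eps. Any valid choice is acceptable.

N = 7/eps

Let eps > 0. We seek N > 0 such that z > N implies |(-2z + 11)/(2z + 3) + 1| < eps.
(-2z + 11)/(2z + 3) + 1 = (2(-2z + 11) − (-2)(2z + 3)) / (2(2z + 3)) = 28/(2(2z + 3)).
For z > 0 we have 2z + 3 > 2z, so |(-2z + 11)/(2z + 3) + 1| = 28/(2(2z + 3)) < 28/(2·2z) = 7/z.
Thus |(-2z + 11)/(2z + 3) + 1| < eps whenever z > 7/eps.
Take N = 7/eps. If z > N then |(-2z + 11)/(2z + 3) + 1| < 7/z < eps.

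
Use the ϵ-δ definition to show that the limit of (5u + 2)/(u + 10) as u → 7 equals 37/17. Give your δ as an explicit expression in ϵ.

δ = min(17/2, (289/96)ϵ)

Fix ϵ > 0. We want δ > 0 with 0 < |u − 7| < δ ⇒ |(5u + 2)/(u + 10) − (37/17)| < ϵ.
Combining over a common denominator, (5u + 2)/(u + 10) − (37/17) = [(5u + 2)·17 − 37·(u + 10)] / [17·(u + 10)] = 48(u − 7) / (17(u + 10)).
So |(5u + 2)/(u + 10) − (37/17)| = 48|u − 7| / (17·|u + 10|).
Require δ ≤ 17/2, so |u + 10| ≥ |17| − |u − 7| > 17 − 17/2 = 17/2.
Hence |(5u + 2)/(u + 10) − (37/17)| < 48|u − 7|/(17·(17/2)) = (96/289)|u − 7|, which is < ϵ once |u − 7| < (289/96)ϵ.
Take δ = min(17/2, (289/96)ϵ). Then 0 < |u − 7| < δ forces both bounds, so |(5u + 2)/(u + 10) − (37/17)| < ϵ.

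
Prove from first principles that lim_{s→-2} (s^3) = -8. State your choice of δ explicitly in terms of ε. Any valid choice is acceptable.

Let ε > 0 be given. We seek δ > 0 with 0 < |s + 2| < δ ⇒ |s^3 + 8| < ε.
Factor: s^3 + 8 = (s + 2)(s^2 - 2s + 4), so |s^3 + 8| = |s + 2|·|s^2 - 2s + 4|.
Impose δ ≤ 2 so that |s| < 4; then |s^2 - 2s + 4| ≤ 28.
Hence |s^3 + 8| ≤ 28|s + 2|, which is < ε once |s + 2| < ε/28.
Take δ = min(2, ε/28). If 0 < |s + 2| < δ then both bounds hold and |s^3 + 8| ≤ 28|s + 2| < 28·(ε/28) = ε.

δ = min(2, ε/28)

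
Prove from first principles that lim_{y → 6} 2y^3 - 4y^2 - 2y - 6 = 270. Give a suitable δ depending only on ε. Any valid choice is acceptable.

Let ε > 0. We want δ > 0 such that 0 < |y − 6| < δ implies |(2y^3 - 4y^2 - 2y - 6) − 270| < ε.
(2y^3 - 4y^2 - 2y - 6) − 270 = 2y^3 - 4y^2 - 2y - 276 = (y − 6)(2y^2 + 8y + 46).
So |(2y^3 - 4y^2 - 2y - 6) − 270| = |y − 6|·|2y^2 + 8y + 46|.
Assume first that |y − 6| < 1, so |y| < 7. Then |2y^2 + 8y + 46| ≤ 2·7^2 + 8·7 + 46 = 200.
Hence |(2y^3 - 4y^2 - 2y - 6) − 270| ≤ 200|y − 6| < ε provided |y − 6| < ε/200.
Choosing δ = min(1, ε/200) ensures both conditions, hence |(2y^3 - 4y^2 - 2y - 6) − 270| < ε.

δ = min(1, ε/200)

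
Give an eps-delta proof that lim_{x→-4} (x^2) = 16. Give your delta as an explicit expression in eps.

delta = min(1, eps/9)

Let eps > 0. We seek delta > 0 with 0 < |x + 4| < delta ⇒ |x^2 − 16| < eps.
Factor: x^2 − 16 = (x + 4)(x - 4), so |x^2 − 16| = |x + 4|·|x - 4|.
Restrict delta ≤ 1. Then |x + 4| < 1 gives |x| < 5, so by the triangle inequality |x - 4| ≤ 5 + 4 = 9.
Hence |x^2 − 16| ≤ 9|x + 4|, which is < eps once |x + 4| < eps/9.
Take delta = min(1, eps/9). If 0 < |x + 4| < delta then both bounds hold and |x^2 − 16| ≤ 9|x + 4| < 9·(eps/9) = eps.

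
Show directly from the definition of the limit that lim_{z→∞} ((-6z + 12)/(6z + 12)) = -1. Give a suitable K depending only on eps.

Fix eps > 0. We seek K > 0 such that z > K implies |(-6z + 12)/(6z + 12) + 1| < eps.
(-6z + 12)/(6z + 12) + 1 = (6(-6z + 12) − (-6)(6z + 12)) / (6(6z + 12)) = 144/(6(6z + 12)).
For z > 0 we have 6z + 12 > 6z, so |(-6z + 12)/(6z + 12) + 1| = 144/(6(6z + 12)) < 144/(6·6z) = 4/z.
Thus |(-6z + 12)/(6z + 12) + 1| < eps whenever z > 4/eps.
Take K = 4/eps. If z > K then |(-6z + 12)/(6z + 12) + 1| < 4/z < eps.

K = 4/eps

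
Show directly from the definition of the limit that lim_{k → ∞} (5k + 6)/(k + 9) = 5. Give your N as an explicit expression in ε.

N = 39/ε

Let ε > 0 be given. For k ≥ 1, |(5k + 6)/(k + 9) − 5| = |-39|/((k + 9)) = 39/((k + 9)).
Since k + 9 ≥ k for k ≥ 1, this is ≤ 39/(k) = 39/k.
So |(5k + 6)/(k + 9) − 5| < ε whenever k > 39/ε.
Take N = 39/ε. If k > N then |(5k + 6)/(k + 9) − 5| ≤ 39/k < ε.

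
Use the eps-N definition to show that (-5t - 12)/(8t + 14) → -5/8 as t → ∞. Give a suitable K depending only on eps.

Fix eps > 0. We seek K > 0 such that t > K implies |(-5t - 12)/(8t + 14) + 5/8| < eps.
(-5t - 12)/(8t + 14) + 5/8 = (8(-5t - 12) − (-5)(8t + 14)) / (8(8t + 14)) = -26/(8(8t + 14)).
For t > 0 we have 8t + 14 > 8t, so |(-5t - 12)/(8t + 14) + 5/8| = 26/(8(8t + 14)) < 26/(8·8t) = (13/32)/t.
Thus |(-5t - 12)/(8t + 14) + 5/8| < eps whenever t > (13/32)/eps.
Take K = (13/32)/eps. If t > K then |(-5t - 12)/(8t + 14) + 5/8| < (13/32)/t < eps.

K = (13/32)/eps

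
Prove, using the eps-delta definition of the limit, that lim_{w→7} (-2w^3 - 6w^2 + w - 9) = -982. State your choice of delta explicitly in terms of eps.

Let eps > 0 be given. We want delta > 0 such that 0 < |w − 7| < delta implies |(-2w^3 - 6w^2 + w - 9) + 982| < eps.
(-2w^3 - 6w^2 + w - 9) + 982 = -2w^3 - 6w^2 + w + 973 = (w − 7)(-2w^2 - 20w - 139).
So |(-2w^3 - 6w^2 + w - 9) + 982| = |w − 7|·|-2w^2 - 20w - 139|.
Assume first that |w − 7| < 1, so |w| < 8. Then |-2w^2 - 20w - 139| ≤ 2·8^2 + 20·8 + 139 = 427.
Hence |(-2w^3 - 6w^2 + w - 9) + 982| ≤ 427|w − 7| < eps provided |w − 7| < eps/427.
Choosing delta = min(1, eps/427) ensures both conditions, hence |(-2w^3 - 6w^2 + w - 9) + 982| < eps.

delta = min(1, eps/427)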